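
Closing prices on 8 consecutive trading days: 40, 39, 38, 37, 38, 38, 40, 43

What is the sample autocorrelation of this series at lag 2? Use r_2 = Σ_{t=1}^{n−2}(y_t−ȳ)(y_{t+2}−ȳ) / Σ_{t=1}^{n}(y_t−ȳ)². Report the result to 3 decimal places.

Mean ȳ = (40 + 39 + 38 + 37 + 38 + 38 + 40 + 43)/8 = 39.1250
Deviations from mean: 0.8750, -0.1250, -1.1250, -2.1250, -1.1250, -1.1250, 0.8750, 3.8750
Σ(y_t−ȳ)(y_{t+2}−ȳ) = (-0.9844) + (0.2656) + (1.2656) + (2.3906) + (-0.9844) + (-4.3594) = -2.4063
Denominator Σ(y_t−ȳ)² = 24.8750
r_2 = -2.4063 / 24.8750 = -0.097

-0.097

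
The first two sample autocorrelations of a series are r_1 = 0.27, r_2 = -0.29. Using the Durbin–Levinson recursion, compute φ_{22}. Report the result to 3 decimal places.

-0.391

φ_{22} = (r_2 − r_1²) / (1 − r_1²)
r_1² = (0.27)² = 0.0729
Numerator = -0.29 − 0.0729 = -0.3629; denominator = 1 − 0.0729 = 0.9271
φ_{22} = -0.3629 / 0.9271 = -0.391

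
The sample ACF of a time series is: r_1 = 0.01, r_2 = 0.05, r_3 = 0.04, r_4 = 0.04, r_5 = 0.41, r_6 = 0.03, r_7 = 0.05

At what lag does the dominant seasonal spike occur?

The largest autocorrelation is r_5 = 0.41; the remaining lags stay at or below 0.05.
The dominant spike at lag 5 indicates a seasonal period of 5.

5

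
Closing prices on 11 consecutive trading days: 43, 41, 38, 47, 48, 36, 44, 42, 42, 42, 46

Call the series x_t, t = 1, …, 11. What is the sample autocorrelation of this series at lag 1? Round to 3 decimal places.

Mean x̄ = (43 + 41 + 38 + 47 + 48 + 36 + 44 + 42 + 42 + 42 + 46)/11 = 42.6364
Numerator Σ_{t=1}^{10}(x_t−x̄)(x_{t+1}−x̄) = -36.6777
Denominator Σ(x_t−x̄)² = 130.5455
r_1 = -36.6777 / 130.5455 = -0.281

-0.281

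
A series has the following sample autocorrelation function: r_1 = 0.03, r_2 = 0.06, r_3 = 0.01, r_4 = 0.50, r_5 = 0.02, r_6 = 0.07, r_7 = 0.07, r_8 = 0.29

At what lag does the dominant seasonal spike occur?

4

The largest autocorrelation is r_4 = 0.50, with a weaker echo at lag 8 (0.29); the remaining lags stay at or below 0.07.
The dominant spike at lag 4 indicates a seasonal period of 4.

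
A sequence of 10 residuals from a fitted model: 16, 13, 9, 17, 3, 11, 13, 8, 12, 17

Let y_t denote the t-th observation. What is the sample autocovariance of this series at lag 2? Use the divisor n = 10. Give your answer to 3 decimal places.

Mean ȳ = (16 + 13 + 9 + 17 + 3 + 11 + 13 + 8 + 12 + 17)/10 = 11.9000
Σ_{t=1}^{8}(y_t−ȳ)(y_{t+2}−ȳ) = -11.1200
γ_2 = -11.1200 / 10 = -1.112

-1.112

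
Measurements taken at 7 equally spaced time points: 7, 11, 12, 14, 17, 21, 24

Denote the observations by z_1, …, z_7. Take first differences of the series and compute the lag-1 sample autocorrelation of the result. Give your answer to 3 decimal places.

-0.053

First differences Δz: 4, 1, 2, 3, 4, 3
Mean of differences = 2.8333
Numerator Σ(Δz_t−Δz̄)(Δz_{t+1}−Δz̄) = -0.3611
Denominator Σ(Δz_t−Δz̄)² = 6.8333
r_1(Δz) = -0.3611 / 6.8333 = -0.053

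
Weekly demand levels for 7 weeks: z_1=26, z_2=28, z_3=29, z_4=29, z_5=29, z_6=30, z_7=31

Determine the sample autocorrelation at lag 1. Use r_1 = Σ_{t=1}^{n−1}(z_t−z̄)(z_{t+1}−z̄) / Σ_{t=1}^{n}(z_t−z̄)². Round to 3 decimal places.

Mean z̄ = (26 + 28 + 29 + 29 + 29 + 30 + 31)/7 = 28.8571
Deviations from mean: -2.8571, -0.8571, 0.1429, 0.1429, 0.1429, 1.1429, 2.1429
Σ(z_t−z̄)(z_{t+1}−z̄) = (2.4490) + (-0.1224) + (0.0204) + (0.0204) + (0.1633) + (2.4490) = 4.9796
Denominator Σ(z_t−z̄)² = 14.8571
r_1 = 4.9796 / 14.8571 = 0.335

0.335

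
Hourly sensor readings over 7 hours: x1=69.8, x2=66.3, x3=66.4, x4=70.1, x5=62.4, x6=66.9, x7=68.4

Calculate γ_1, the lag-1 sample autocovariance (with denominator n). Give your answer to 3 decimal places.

-2.405

Mean x̄ = (69.8 + 66.3 + 66.4 + 70.1 + 62.4 + 66.9 + 68.4)/7 = 67.1857
Deviations: 2.6143, -0.8857, -0.7857, 2.9143, -4.7857, -0.2857, 1.2143
Σ_{t=1}^{6}(x_t−x̄)(x_{t+1}−x̄) = -16.8359
γ_1 = -16.8359 / 7 = -2.405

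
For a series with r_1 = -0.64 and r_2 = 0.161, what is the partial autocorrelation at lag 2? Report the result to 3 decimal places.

φ_{22} = (r_2 − r_1²) / (1 − r_1²)
r_1² = (-0.64)² = 0.4096
Numerator = 0.161 − 0.4096 = -0.2486; denominator = 1 − 0.4096 = 0.5904
φ_{22} = -0.2486 / 0.5904 = -0.421

-0.421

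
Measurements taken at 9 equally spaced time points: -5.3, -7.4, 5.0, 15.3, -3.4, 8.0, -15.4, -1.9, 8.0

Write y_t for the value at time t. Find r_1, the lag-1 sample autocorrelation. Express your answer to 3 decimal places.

Mean ȳ = (-5.3 − 7.4 + 5.0 + 15.3 − 3.4 + 8.0 − 15.4 − 1.9 + 8.0)/9 = 0.3222
Numerator Σ_{t=1}^{8}(y_t−ȳ)(y_{t+1}−ȳ) = -109.8083
Denominator Σ(y_t−ȳ)² = 721.3356
r_1 = -109.8083 / 721.3356 = -0.152

-0.152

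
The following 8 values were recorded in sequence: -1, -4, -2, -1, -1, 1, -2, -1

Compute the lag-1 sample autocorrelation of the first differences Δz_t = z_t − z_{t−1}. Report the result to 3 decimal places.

First differences Δz: -3, 2, 1, 0, 2, -3, 1
Mean of differences = 0.0000
Numerator Σ(Δz_t−Δz̄)(Δz_{t+1}−Δz̄) = -13.0000
Denominator Σ(Δz_t−Δz̄)² = 28.0000
r_1(Δz) = -13.0000 / 28.0000 = -0.464

-0.464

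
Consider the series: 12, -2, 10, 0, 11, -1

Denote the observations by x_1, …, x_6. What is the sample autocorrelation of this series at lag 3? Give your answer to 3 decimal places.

-0.486

Mean x̄ = (12 − 2 + 10 + 0 + 11 − 1)/6 = 5.0000
Deviations from mean: 7.0000, -7.0000, 5.0000, -5.0000, 6.0000, -6.0000
Σ(x_t−x̄)(x_{t+3}−x̄) = (-35.0000) + (-42.0000) + (-30.0000) = -107.0000
Denominator Σ(x_t−x̄)² = 220.0000
r_3 = -107.0000 / 220.0000 = -0.486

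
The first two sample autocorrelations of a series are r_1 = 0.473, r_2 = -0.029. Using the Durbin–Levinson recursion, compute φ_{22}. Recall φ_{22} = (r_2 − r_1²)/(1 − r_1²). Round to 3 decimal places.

φ_{22} = (r_2 − r_1²) / (1 − r_1²)
r_1² = (0.473)² = 0.223729
Numerator = -0.029 − 0.2237 = -0.2527; denominator = 1 − 0.2237 = 0.7763
φ_{22} = -0.2527 / 0.7763 = -0.326

-0.326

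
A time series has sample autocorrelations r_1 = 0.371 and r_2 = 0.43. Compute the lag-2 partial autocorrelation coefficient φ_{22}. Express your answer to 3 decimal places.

0.339

φ_{22} = (r_2 − r_1²) / (1 − r_1²)
r_1² = (0.371)² = 0.137641
Numerator = 0.43 − 0.1376 = 0.2924; denominator = 1 − 0.1376 = 0.8624
φ_{22} = 0.2924 / 0.8624 = 0.339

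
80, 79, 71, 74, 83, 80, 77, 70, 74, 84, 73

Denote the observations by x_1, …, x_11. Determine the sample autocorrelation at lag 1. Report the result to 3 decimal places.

-0.072

Mean x̄ = (80 + 79 + 71 + 74 + 83 + 80 + 77 + 70 + 74 + 84 + 73)/11 = 76.8182
Numerator Σ_{t=1}^{10}(x_t−x̄)(x_{t+1}−x̄) = -16.2149
Denominator Σ(x_t−x̄)² = 225.6364
r_1 = -16.2149 / 225.6364 = -0.072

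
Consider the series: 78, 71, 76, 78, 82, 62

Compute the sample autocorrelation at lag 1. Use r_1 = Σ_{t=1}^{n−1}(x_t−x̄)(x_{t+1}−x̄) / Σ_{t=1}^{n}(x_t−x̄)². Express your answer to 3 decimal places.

Mean x̄ = (78 + 71 + 76 + 78 + 82 + 62)/6 = 74.5000
Deviations from mean: 3.5000, -3.5000, 1.5000, 3.5000, 7.5000, -12.5000
Σ(x_t−x̄)(x_{t+1}−x̄) = (-12.2500) + (-5.2500) + (5.2500) + (26.2500) + (-93.7500) = -79.7500
Denominator Σ(x_t−x̄)² = 251.5000
r_1 = -79.7500 / 251.5000 = -0.317

-0.317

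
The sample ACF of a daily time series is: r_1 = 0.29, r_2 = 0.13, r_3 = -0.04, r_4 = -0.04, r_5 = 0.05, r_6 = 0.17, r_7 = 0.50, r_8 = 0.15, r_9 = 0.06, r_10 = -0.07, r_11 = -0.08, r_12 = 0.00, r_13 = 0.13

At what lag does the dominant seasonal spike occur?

The largest autocorrelation is r_7 = 0.50; the remaining lags stay at or below 0.29. The elevated value at lag 1 (0.29), dropping to 0.13 at lag 2, reflects decaying short-term dependence rather than seasonality.
The dominant spike at lag 7 indicates a seasonal period of 7.

7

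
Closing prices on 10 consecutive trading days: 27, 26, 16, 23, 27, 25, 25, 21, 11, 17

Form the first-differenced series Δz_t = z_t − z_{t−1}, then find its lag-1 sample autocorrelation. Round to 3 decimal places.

First differences Δz: -1, -10, 7, 4, -2, 0, -4, -10, 6
Mean of differences = -1.1111
Numerator Σ(Δz_t−Δz̄)(Δz_{t+1}−Δz̄) = -77.9012
Denominator Σ(Δz_t−Δz̄)² = 310.8889
r_1(Δz) = -77.9012 / 310.8889 = -0.251

-0.251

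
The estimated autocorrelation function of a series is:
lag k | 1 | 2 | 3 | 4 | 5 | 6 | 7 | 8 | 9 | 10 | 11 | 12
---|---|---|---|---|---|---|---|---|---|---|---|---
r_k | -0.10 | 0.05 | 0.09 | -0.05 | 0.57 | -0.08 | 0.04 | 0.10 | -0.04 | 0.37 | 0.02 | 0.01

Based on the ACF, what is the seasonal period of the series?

5

The largest autocorrelation is r_5 = 0.57, with a weaker echo at lag 10 (0.37); the remaining lags stay at or below 0.10.
The dominant spike at lag 5 indicates a seasonal period of 5.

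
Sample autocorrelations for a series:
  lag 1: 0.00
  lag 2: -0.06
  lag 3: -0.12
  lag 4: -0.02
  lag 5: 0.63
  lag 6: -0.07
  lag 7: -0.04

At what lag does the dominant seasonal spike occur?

5

The largest autocorrelation is r_5 = 0.63; the remaining lags stay at or below 0.00.
The dominant spike at lag 5 indicates a seasonal period of 5.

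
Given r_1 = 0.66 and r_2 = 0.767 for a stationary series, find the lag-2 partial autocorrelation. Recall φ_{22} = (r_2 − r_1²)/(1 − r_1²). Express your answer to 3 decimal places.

0.587

φ_{22} = (r_2 − r_1²) / (1 − r_1²)
r_1² = (0.66)² = 0.4356
Numerator = 0.767 − 0.4356 = 0.3314; denominator = 1 − 0.4356 = 0.5644
φ_{22} = 0.3314 / 0.5644 = 0.587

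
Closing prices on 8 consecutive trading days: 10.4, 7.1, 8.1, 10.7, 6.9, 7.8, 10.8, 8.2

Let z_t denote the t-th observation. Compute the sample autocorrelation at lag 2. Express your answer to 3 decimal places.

-0.444

Mean z̄ = (10.4 + 7.1 + 8.1 + 10.7 + 6.9 + 7.8 + 10.8 + 8.2)/8 = 8.7500
Numerator Σ_{t=1}^{6}(z_t−z̄)(z_{t+2}−z̄) = -8.2100
Denominator Σ(z_t−z̄)² = 18.5000
r_2 = -8.2100 / 18.5000 = -0.444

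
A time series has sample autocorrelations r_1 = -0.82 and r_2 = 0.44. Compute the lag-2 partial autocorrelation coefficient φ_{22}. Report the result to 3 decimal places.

φ_{22} = (r_2 − r_1²) / (1 − r_1²)
r_1² = (-0.82)² = 0.6724
Numerator = 0.44 − 0.6724 = -0.2324; denominator = 1 − 0.6724 = 0.3276
φ_{22} = -0.2324 / 0.3276 = -0.709

-0.709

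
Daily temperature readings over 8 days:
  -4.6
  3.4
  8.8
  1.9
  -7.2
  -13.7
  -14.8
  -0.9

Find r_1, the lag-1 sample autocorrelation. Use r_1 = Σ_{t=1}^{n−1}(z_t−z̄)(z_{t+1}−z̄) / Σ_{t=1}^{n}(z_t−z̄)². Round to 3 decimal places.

0.514

Mean z̄ = (-4.6 + 3.4 + 8.8 + 1.9 − 7.2 − 13.7 − 14.8 − 0.9)/8 = -3.3875
Deviations from mean: -1.2125, 6.7875, 12.1875, 5.2875, -3.8125, -10.3125, -11.4125, 2.4875
Numerator Σ_{t=1}^{7}(z_t−z̄)(z_{t+1}−z̄) = 247.3948
Denominator Σ(z_t−z̄)² = 481.3488
r_1 = 247.3948 / 481.3488 = 0.514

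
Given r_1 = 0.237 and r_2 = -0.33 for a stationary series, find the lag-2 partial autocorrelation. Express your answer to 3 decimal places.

φ_{22} = (r_2 − r_1²) / (1 − r_1²)
r_1² = (0.237)² = 0.056169
Numerator = -0.33 − 0.0562 = -0.3862; denominator = 1 − 0.0562 = 0.9438
φ_{22} = -0.3862 / 0.9438 = -0.409

-0.409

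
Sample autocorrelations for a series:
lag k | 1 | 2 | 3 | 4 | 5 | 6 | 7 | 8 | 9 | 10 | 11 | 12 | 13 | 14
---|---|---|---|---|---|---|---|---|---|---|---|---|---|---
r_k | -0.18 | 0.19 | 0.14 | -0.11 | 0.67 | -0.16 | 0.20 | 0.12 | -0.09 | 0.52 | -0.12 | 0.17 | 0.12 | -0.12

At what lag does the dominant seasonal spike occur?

The largest autocorrelation is r_5 = 0.67, with a weaker echo at lag 10 (0.52); the remaining lags stay at or below 0.20.
The dominant spike at lag 5 indicates a seasonal period of 5.

5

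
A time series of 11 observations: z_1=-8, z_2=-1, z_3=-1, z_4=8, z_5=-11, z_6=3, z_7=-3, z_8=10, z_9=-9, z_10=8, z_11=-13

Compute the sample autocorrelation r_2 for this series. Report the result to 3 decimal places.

Mean z̄ = (-8 − 1 − 1 + 8 − 11 + 3 − 3 + 10 − 9 + 8 − 13)/11 = -1.5455
Numerator Σ_{t=1}^{9}(z_t−z̄)(z_{t+2}−z̄) = 312.5868
Denominator Σ(z_t−z̄)² = 656.7273
r_2 = 312.5868 / 656.7273 = 0.476

0.476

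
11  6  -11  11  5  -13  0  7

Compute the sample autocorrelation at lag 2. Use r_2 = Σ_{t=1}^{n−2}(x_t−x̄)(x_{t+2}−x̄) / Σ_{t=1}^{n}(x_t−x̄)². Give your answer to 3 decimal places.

Mean x̄ = (11 + 6 − 11 + 11 + 5 − 13 + 0 + 7)/8 = 2.0000
Σ(x_t−x̄)(x_{t+2}−x̄) = (-117.0000) + (36.0000) + (-39.0000) + (-135.0000) + (-6.0000) + (-75.0000) = -336.0000
Denominator Σ(x_t−x̄)² = 610.0000
r_2 = -336.0000 / 610.0000 = -0.551

-0.551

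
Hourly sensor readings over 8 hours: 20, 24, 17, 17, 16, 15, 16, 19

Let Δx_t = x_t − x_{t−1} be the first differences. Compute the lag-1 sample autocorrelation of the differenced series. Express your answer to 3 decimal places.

First differences Δx: 4, -7, 0, -1, -1, 1, 3
Mean of differences = -0.1429
Numerator Σ(Δx_t−Δx̄)(Δx_{t+1}−Δx̄) = -26.1633
Denominator Σ(Δx_t−Δx̄)² = 76.8571
r_1(Δx) = -26.1633 / 76.8571 = -0.340

-0.340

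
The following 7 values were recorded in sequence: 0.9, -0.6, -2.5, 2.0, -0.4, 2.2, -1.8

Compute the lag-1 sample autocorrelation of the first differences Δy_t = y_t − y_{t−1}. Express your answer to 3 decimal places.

-0.601

First differences Δy: -1.5, -1.9, 4.5, -2.4, 2.6, -4.0
Mean of differences = -0.4500
Numerator Σ(Δy_t−Δȳ)(Δy_{t+1}−Δȳ) = -32.0825
Denominator Σ(Δy_t−Δȳ)² = 53.4150
r_1(Δy) = -32.0825 / 53.4150 = -0.601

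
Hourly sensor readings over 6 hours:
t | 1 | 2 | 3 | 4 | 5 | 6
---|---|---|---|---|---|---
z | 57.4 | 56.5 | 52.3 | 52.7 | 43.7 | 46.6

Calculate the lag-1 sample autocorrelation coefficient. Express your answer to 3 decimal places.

Mean z̄ = (57.4 + 56.5 + 52.3 + 52.7 + 43.7 + 46.6)/6 = 51.5333
Σ(z_t−z̄)(z_{t+1}−z̄) = (29.1378) + (3.8078) + (0.8944) + (-9.1389) + (38.6444) = 63.3456
Denominator Σ(z_t−z̄)² = 146.7333
r_1 = 63.3456 / 146.7333 = 0.432

0.432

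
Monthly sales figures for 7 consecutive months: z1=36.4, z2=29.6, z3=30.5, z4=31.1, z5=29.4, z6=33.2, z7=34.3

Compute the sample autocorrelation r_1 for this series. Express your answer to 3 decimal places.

Mean z̄ = (36.4 + 29.6 + 30.5 + 31.1 + 29.4 + 33.2 + 34.3)/7 = 32.0714
Σ(z_t−z̄)(z_{t+1}−z̄) = (-10.6978) + (3.8837) + (1.5265) + (2.5951) + (-3.0149) + (2.5151) = -3.1922
Denominator Σ(z_t−z̄)² = 41.6343
r_1 = -3.1922 / 41.6343 = -0.077

-0.077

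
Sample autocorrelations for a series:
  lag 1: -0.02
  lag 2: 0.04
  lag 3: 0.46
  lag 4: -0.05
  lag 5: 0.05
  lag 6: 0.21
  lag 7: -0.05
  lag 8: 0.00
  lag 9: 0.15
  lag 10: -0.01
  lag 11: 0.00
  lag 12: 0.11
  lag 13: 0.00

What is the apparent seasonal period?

3

The largest autocorrelation is r_3 = 0.46, with weaker echoes at lags 6 (0.21) and 9 (0.15); the remaining lags stay at or below 0.11.
The dominant spike at lag 3 indicates a seasonal period of 3.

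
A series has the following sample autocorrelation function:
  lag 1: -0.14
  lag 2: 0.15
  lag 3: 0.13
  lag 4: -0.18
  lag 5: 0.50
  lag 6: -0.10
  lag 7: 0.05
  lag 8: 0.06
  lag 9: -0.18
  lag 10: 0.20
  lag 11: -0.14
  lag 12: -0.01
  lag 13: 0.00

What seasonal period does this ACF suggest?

The largest autocorrelation is r_5 = 0.50, with a weaker echo at lag 10 (0.20); the remaining lags stay at or below 0.15.
The dominant spike at lag 5 indicates a seasonal period of 5.

5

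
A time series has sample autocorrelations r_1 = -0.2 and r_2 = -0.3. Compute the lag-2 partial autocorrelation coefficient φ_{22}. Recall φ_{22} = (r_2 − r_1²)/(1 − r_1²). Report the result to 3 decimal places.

-0.354

φ_{22} = (r_2 − r_1²) / (1 − r_1²)
r_1² = (-0.2)² = 0.04
Numerator = -0.3 − 0.0400 = -0.3400; denominator = 1 − 0.0400 = 0.9600
φ_{22} = -0.3400 / 0.9600 = -0.354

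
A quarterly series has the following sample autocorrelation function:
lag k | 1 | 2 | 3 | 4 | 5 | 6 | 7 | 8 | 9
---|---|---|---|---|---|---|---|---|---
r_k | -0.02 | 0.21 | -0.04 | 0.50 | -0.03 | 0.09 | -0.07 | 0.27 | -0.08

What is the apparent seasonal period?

4

The largest autocorrelation is r_4 = 0.50, with a weaker echo at lag 8 (0.27); the remaining lags stay at or below 0.21.
The dominant spike at lag 4 indicates a seasonal period of 4.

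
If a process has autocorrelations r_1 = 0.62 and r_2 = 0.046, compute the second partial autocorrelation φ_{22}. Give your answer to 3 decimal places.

φ_{22} = (r_2 − r_1²) / (1 − r_1²)
r_1² = (0.62)² = 0.3844
Numerator = 0.046 − 0.3844 = -0.3384; denominator = 1 − 0.3844 = 0.6156
φ_{22} = -0.3384 / 0.6156 = -0.550

-0.550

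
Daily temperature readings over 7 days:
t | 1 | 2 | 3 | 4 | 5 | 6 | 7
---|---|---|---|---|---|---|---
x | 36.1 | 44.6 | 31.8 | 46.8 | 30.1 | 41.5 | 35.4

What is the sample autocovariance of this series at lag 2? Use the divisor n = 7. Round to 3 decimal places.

Mean x̄ = (36.1 + 44.6 + 31.8 + 46.8 + 30.1 + 41.5 + 35.4)/7 = 38.0429
Deviations: -1.9429, 6.5571, -6.2429, 8.7571, -7.9429, 3.4571, -2.6429
Σ_{t=1}^{5}(x_t−x̄)(x_{t+2}−x̄) = 170.4035
γ_2 = 170.4035 / 7 = 24.343

24.343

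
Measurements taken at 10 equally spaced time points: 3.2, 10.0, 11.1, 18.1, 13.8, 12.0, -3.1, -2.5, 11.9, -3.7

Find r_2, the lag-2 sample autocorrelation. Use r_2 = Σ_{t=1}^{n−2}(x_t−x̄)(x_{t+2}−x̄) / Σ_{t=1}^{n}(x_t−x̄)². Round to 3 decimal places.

0.065

Mean x̄ = (3.2 + 10.0 + 11.1 + 18.1 + 13.8 + 12.0 − 3.1 − 2.5 + 11.9 − 3.7)/10 = 7.0800
Numerator Σ_{t=1}^{8}(x_t−x̄)(x_{t+2}−x̄) = 36.4752
Denominator Σ(x_t−x̄)² = 565.3960
r_2 = 36.4752 / 565.3960 = 0.065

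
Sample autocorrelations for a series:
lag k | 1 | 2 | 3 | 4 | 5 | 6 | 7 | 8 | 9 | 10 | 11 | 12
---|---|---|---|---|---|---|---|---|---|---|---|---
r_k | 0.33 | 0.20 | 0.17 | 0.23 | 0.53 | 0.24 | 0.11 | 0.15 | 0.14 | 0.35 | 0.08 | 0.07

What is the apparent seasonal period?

5

The largest autocorrelation is r_5 = 0.53, with a weaker echo at lag 10 (0.35); the remaining lags stay at or below 0.33. The elevated value at lag 1 (0.33), dropping to 0.20 at lag 2, reflects decaying short-term dependence rather than seasonality.
The dominant spike at lag 5 indicates a seasonal period of 5.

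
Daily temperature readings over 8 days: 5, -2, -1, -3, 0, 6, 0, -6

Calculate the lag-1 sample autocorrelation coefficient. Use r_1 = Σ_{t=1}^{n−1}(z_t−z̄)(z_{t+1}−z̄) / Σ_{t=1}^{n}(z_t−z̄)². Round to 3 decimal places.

Mean z̄ = (5 − 2 − 1 − 3 + 0 + 6 + 0 − 6)/8 = -0.1250
Numerator Σ_{t=1}^{7}(z_t−z̄)(z_{t+1}−z̄) = -5.0156
Denominator Σ(z_t−z̄)² = 110.8750
r_1 = -5.0156 / 110.8750 = -0.045

-0.045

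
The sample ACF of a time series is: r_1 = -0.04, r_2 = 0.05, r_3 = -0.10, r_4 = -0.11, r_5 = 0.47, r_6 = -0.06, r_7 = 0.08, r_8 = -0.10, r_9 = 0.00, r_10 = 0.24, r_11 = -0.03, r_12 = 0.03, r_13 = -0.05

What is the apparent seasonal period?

5

The largest autocorrelation is r_5 = 0.47, with a weaker echo at lag 10 (0.24); the remaining lags stay at or below 0.08.
The dominant spike at lag 5 indicates a seasonal period of 5.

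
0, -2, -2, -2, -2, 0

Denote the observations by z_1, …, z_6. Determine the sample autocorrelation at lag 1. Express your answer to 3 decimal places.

Mean z̄ = (0 − 2 − 2 − 2 − 2 + 0)/6 = -1.3333
Deviations from mean: 1.3333, -0.6667, -0.6667, -0.6667, -0.6667, 1.3333
Σ(z_t−z̄)(z_{t+1}−z̄) = (-0.8889) + (0.4444) + (0.4444) + (0.4444) + (-0.8889) = -0.4444
Denominator Σ(z_t−z̄)² = 5.3333
r_1 = -0.4444 / 5.3333 = -0.083

-0.083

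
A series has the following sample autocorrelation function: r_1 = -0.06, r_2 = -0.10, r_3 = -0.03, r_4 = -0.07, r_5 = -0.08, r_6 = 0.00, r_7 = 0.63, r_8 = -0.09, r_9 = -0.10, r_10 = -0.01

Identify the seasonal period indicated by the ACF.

7

The largest autocorrelation is r_7 = 0.63; the remaining lags stay at or below 0.00.
The dominant spike at lag 7 indicates a seasonal period of 7.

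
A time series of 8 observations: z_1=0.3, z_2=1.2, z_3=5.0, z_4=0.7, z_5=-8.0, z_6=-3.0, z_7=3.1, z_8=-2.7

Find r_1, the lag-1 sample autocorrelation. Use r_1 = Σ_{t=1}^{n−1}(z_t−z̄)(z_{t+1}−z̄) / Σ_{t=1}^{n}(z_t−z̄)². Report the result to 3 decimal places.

0.086

Mean z̄ = (0.3 + 1.2 + 5.0 + 0.7 − 8.0 − 3.0 + 3.1 − 2.7)/8 = -0.4250
Σ(z_t−z̄)(z_{t+1}−z̄) = (1.1781) + (8.8156) + (6.1031) + (-8.5219) + (19.5056) + (-9.0769) + (-8.0194) = 9.9844
Denominator Σ(z_t−z̄)² = 115.4750
r_1 = 9.9844 / 115.4750 = 0.086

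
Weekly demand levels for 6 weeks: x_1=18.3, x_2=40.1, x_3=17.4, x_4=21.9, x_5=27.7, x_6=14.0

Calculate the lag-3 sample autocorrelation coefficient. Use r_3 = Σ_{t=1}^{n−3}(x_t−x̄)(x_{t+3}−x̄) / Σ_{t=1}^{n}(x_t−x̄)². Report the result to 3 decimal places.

0.302

Mean x̄ = (18.3 + 40.1 + 17.4 + 21.9 + 27.7 + 14.0)/6 = 23.2333
Deviations from mean: -4.9333, 16.8667, -5.8333, -1.3333, 4.4667, -9.2333
Numerator Σ_{t=1}^{3}(x_t−x̄)(x_{t+3}−x̄) = 135.7767
Denominator Σ(x_t−x̄)² = 449.8333
r_3 = 135.7767 / 449.8333 = 0.302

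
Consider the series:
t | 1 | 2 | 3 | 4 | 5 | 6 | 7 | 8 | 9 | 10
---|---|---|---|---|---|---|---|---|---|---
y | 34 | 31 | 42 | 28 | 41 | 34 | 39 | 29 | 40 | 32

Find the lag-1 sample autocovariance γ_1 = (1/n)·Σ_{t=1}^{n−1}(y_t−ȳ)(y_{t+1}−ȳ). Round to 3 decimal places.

Mean ȳ = (34 + 31 + 42 + 28 + 41 + 34 + 39 + 29 + 40 + 32)/10 = 35.0000
Σ_{t=1}^{9}(y_t−ȳ)(y_{t+1}−ȳ) = -194.0000
γ_1 = -194.0000 / 10 = -19.400

-19.400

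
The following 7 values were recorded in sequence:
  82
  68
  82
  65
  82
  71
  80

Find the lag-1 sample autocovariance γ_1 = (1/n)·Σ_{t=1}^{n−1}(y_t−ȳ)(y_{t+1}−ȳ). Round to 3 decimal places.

Mean ȳ = (82 + 68 + 82 + 65 + 82 + 71 + 80)/7 = 75.7143
Deviations: 6.2857, -7.7143, 6.2857, -10.7143, 6.2857, -4.7143, 4.2857
Σ_{t=1}^{6}(y_t−ȳ)(y_{t+1}−ȳ) = -281.5102
γ_1 = -281.5102 / 7 = -40.216

-40.216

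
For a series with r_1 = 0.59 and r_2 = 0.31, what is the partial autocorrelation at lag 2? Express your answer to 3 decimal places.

-0.058

φ_{22} = (r_2 − r_1²) / (1 − r_1²)
r_1² = (0.59)² = 0.3481
Numerator = 0.31 − 0.3481 = -0.0381; denominator = 1 − 0.3481 = 0.6519
φ_{22} = -0.0381 / 0.6519 = -0.058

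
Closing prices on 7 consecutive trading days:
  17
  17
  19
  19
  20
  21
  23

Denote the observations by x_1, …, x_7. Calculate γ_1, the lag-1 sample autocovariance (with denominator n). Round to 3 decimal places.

Mean x̄ = (17 + 17 + 19 + 19 + 20 + 21 + 23)/7 = 19.4286
Deviations: -2.4286, -2.4286, -0.4286, -0.4286, 0.5714, 1.5714, 3.5714
Σ_{t=1}^{6}(x_t−x̄)(x_{t+1}−x̄) = 13.3878
γ_1 = 13.3878 / 7 = 1.913

1.913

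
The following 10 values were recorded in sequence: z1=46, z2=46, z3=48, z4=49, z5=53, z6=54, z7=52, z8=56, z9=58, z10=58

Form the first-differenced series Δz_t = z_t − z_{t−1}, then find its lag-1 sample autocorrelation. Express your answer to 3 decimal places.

-0.326

First differences Δz: 0, 2, 1, 4, 1, -2, 4, 2, 0
Mean of differences = 1.3333
Numerator Σ(Δz_t−Δz̄)(Δz_{t+1}−Δz̄) = -9.7778
Denominator Σ(Δz_t−Δz̄)² = 30.0000
r_1(Δz) = -9.7778 / 30.0000 = -0.326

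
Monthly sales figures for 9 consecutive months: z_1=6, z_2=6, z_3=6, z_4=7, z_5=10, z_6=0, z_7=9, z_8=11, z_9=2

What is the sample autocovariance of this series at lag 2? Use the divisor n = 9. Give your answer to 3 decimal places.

-4.099

Mean z̄ = (6 + 6 + 6 + 7 + 10 + 0 + 9 + 11 + 2)/9 = 6.3333
Σ_{t=1}^{7}(z_t−z̄)(z_{t+2}−z̄) = -36.8889
γ_2 = -36.8889 / 9 = -4.099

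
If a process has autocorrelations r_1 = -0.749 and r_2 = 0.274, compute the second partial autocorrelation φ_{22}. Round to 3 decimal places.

-0.654

φ_{22} = (r_2 − r_1²) / (1 − r_1²)
r_1² = (-0.749)² = 0.561001
Numerator = 0.274 − 0.5610 = -0.2870; denominator = 1 − 0.5610 = 0.4390
φ_{22} = -0.2870 / 0.4390 = -0.654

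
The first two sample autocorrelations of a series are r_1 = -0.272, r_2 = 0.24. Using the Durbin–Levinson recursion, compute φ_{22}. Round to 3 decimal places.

0.179

φ_{22} = (r_2 − r_1²) / (1 − r_1²)
r_1² = (-0.272)² = 0.073984
Numerator = 0.24 − 0.0740 = 0.1660; denominator = 1 − 0.0740 = 0.9260
φ_{22} = 0.1660 / 0.9260 = 0.179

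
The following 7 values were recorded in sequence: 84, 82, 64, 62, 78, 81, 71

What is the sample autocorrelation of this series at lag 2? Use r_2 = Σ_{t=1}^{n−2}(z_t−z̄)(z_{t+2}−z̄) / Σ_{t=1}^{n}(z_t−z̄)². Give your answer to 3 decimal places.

Mean z̄ = (84 + 82 + 64 + 62 + 78 + 81 + 71)/7 = 74.5714
Deviations from mean: 9.4286, 7.4286, -10.5714, -12.5714, 3.4286, 6.4286, -3.5714
Numerator Σ_{t=1}^{5}(z_t−z̄)(z_{t+2}−z̄) = -322.3673
Denominator Σ(z_t−z̄)² = 479.7143
r_2 = -322.3673 / 479.7143 = -0.672

-0.672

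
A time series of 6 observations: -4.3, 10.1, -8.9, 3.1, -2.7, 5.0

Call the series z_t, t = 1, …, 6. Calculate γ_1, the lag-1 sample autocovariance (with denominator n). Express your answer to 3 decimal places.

-30.590

Mean z̄ = (-4.3 + 10.1 − 8.9 + 3.1 − 2.7 + 5.0)/6 = 0.3833
Deviations: -4.6833, 9.7167, -9.2833, 2.7167, -3.0833, 4.6167
Σ_{t=1}^{5}(z_t−z̄)(z_{t+1}−z̄) = -183.5403
γ_1 = -183.5403 / 6 = -30.590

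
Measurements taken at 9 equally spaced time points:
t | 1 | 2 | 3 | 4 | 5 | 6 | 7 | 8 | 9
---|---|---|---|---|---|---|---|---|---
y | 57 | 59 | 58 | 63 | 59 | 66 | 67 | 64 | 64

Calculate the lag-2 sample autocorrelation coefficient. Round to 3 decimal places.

0.333

Mean ȳ = (57 + 59 + 58 + 63 + 59 + 66 + 67 + 64 + 64)/9 = 61.8889
Σ(y_t−ȳ)(y_{t+2}−ȳ) = (19.0123) + (-3.2099) + (11.2346) + (4.5679) + (-14.7654) + (8.6790) + (10.7901) = 36.3086
Denominator Σ(y_t−ȳ)² = 108.8889
r_2 = 36.3086 / 108.8889 = 0.333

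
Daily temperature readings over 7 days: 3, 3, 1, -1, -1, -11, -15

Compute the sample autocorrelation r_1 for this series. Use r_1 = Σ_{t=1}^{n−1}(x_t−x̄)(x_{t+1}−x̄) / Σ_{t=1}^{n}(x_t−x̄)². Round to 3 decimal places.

0.500

Mean x̄ = (3 + 3 + 1 − 1 − 1 − 11 − 15)/7 = -3.0000
Deviations from mean: 6.0000, 6.0000, 4.0000, 2.0000, 2.0000, -8.0000, -12.0000
Numerator Σ_{t=1}^{6}(x_t−x̄)(x_{t+1}−x̄) = 152.0000
Denominator Σ(x_t−x̄)² = 304.0000
r_1 = 152.0000 / 304.0000 = 0.500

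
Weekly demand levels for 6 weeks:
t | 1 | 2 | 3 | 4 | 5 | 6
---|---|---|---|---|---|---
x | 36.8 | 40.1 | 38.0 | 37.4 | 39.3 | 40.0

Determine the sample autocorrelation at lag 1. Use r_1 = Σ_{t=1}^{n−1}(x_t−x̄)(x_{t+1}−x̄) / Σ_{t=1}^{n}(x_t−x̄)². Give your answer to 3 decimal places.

Mean x̄ = (36.8 + 40.1 + 38.0 + 37.4 + 39.3 + 40.0)/6 = 38.6000
Deviations from mean: -1.8000, 1.5000, -0.6000, -1.2000, 0.7000, 1.4000
Numerator Σ_{t=1}^{5}(x_t−x̄)(x_{t+1}−x̄) = -2.7400
Denominator Σ(x_t−x̄)² = 9.7400
r_1 = -2.7400 / 9.7400 = -0.281

-0.281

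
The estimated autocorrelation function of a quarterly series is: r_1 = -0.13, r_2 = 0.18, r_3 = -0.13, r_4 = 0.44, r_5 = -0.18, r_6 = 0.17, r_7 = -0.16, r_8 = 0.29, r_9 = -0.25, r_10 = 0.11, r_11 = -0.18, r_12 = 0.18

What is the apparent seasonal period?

4

The largest autocorrelation is r_4 = 0.44, with a weaker echo at lag 8 (0.29); the remaining lags stay at or below 0.18.
The dominant spike at lag 4 indicates a seasonal period of 4.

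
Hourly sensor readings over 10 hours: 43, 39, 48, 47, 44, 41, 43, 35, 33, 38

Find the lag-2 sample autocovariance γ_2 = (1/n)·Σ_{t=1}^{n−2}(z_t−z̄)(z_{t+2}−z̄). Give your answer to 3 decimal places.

Mean z̄ = (43 + 39 + 48 + 47 + 44 + 41 + 43 + 35 + 33 + 38)/10 = 41.1000
Σ_{t=1}^{8}(z_t−z̄)(z_{t+2}−z̄) = 29.7800
γ_2 = 29.7800 / 10 = 2.978

2.978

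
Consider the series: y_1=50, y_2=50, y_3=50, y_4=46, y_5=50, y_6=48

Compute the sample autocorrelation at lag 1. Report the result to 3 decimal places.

Mean ȳ = (50 + 50 + 50 + 46 + 50 + 48)/6 = 49.0000
Deviations from mean: 1.0000, 1.0000, 1.0000, -3.0000, 1.0000, -1.0000
Numerator Σ_{t=1}^{5}(y_t−ȳ)(y_{t+1}−ȳ) = -5.0000
Denominator Σ(y_t−ȳ)² = 14.0000
r_1 = -5.0000 / 14.0000 = -0.357

-0.357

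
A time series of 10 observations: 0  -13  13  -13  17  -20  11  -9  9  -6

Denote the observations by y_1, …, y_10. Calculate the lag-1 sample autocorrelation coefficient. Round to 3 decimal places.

-0.905

Mean ȳ = (0 − 13 + 13 − 13 + 17 − 20 + 11 − 9 + 9 − 6)/10 = -1.1000
Numerator Σ_{t=1}^{9}(y_t−ȳ)(y_{t+1}−ȳ) = -1359.7100
Denominator Σ(y_t−ȳ)² = 1502.9000
r_1 = -1359.7100 / 1502.9000 = -0.905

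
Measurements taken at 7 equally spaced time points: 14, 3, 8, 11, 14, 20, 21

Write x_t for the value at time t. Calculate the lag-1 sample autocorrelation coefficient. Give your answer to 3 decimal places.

Mean x̄ = (14 + 3 + 8 + 11 + 14 + 20 + 21)/7 = 13.0000
Deviations from mean: 1.0000, -10.0000, -5.0000, -2.0000, 1.0000, 7.0000, 8.0000
Numerator Σ_{t=1}^{6}(x_t−x̄)(x_{t+1}−x̄) = 111.0000
Denominator Σ(x_t−x̄)² = 244.0000
r_1 = 111.0000 / 244.0000 = 0.455

0.455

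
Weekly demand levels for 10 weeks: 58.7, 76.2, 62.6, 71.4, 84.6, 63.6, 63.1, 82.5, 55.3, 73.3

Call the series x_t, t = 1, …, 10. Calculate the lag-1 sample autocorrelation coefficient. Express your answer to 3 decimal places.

-0.528

Mean x̄ = (58.7 + 76.2 + 62.6 + 71.4 + 84.6 + 63.6 + 63.1 + 82.5 + 55.3 + 73.3)/10 = 69.1300
Numerator Σ_{t=1}^{9}(x_t−x̄)(x_{t+1}−x̄) = -475.0159
Denominator Σ(x_t−x̄)² = 900.2410
r_1 = -475.0159 / 900.2410 = -0.528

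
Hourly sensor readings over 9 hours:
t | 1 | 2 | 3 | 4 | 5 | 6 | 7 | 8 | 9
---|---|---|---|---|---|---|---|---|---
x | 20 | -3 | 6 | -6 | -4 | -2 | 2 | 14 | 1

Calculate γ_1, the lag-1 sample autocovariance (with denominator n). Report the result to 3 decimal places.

-8.384

Mean x̄ = (20 − 3 + 6 − 6 − 4 − 2 + 2 + 14 + 1)/9 = 3.1111
Σ_{t=1}^{8}(x_t−x̄)(x_{t+1}−x̄) = -75.4568
γ_1 = -75.4568 / 9 = -8.384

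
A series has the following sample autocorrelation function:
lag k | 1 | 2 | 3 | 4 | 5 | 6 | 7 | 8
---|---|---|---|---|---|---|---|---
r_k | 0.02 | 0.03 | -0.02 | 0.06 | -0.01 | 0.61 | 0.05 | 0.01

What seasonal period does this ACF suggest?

The largest autocorrelation is r_6 = 0.61; the remaining lags stay at or below 0.06.
The dominant spike at lag 6 indicates a seasonal period of 6.

6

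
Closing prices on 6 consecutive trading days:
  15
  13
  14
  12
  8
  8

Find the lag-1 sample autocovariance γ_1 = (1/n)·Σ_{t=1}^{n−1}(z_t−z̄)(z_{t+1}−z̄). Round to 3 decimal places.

Mean z̄ = (15 + 13 + 14 + 12 + 8 + 8)/6 = 11.6667
Deviations: 3.3333, 1.3333, 2.3333, 0.3333, -3.6667, -3.6667
Σ_{t=1}^{5}(z_t−z̄)(z_{t+1}−z̄) = 20.5556
γ_1 = 20.5556 / 6 = 3.426

3.426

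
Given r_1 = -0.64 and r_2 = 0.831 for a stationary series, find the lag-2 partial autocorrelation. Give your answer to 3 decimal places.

0.714

φ_{22} = (r_2 − r_1²) / (1 − r_1²)
r_1² = (-0.64)² = 0.4096
Numerator = 0.831 − 0.4096 = 0.4214; denominator = 1 − 0.4096 = 0.5904
φ_{22} = 0.4214 / 0.5904 = 0.714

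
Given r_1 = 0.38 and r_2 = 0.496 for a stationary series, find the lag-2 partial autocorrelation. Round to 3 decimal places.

φ_{22} = (r_2 − r_1²) / (1 − r_1²)
r_1² = (0.38)² = 0.1444
Numerator = 0.496 − 0.1444 = 0.3516; denominator = 1 − 0.1444 = 0.8556
φ_{22} = 0.3516 / 0.8556 = 0.411

0.411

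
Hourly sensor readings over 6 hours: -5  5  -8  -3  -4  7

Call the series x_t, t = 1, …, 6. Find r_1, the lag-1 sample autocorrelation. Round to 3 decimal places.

-0.407

Mean x̄ = (-5 + 5 − 8 − 3 − 4 + 7)/6 = -1.3333
Deviations from mean: -3.6667, 6.3333, -6.6667, -1.6667, -2.6667, 8.3333
Numerator Σ_{t=1}^{5}(x_t−x̄)(x_{t+1}−x̄) = -72.1111
Denominator Σ(x_t−x̄)² = 177.3333
r_1 = -72.1111 / 177.3333 = -0.407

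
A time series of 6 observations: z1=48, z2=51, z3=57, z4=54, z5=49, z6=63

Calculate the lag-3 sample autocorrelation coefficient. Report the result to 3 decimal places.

Mean z̄ = (48 + 51 + 57 + 54 + 49 + 63)/6 = 53.6667
Numerator Σ_{t=1}^{3}(z_t−z̄)(z_{t+3}−z̄) = 41.6667
Denominator Σ(z_t−z̄)² = 159.3333
r_3 = 41.6667 / 159.3333 = 0.262

0.262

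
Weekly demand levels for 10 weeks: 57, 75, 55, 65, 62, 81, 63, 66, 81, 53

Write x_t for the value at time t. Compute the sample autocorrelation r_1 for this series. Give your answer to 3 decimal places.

Mean x̄ = (57 + 75 + 55 + 65 + 62 + 81 + 63 + 66 + 81 + 53)/10 = 65.8000
Numerator Σ_{t=1}^{9}(x_t−x̄)(x_{t+1}−x̄) = -461.0400
Denominator Σ(x_t−x̄)² = 927.6000
r_1 = -461.0400 / 927.6000 = -0.497

-0.497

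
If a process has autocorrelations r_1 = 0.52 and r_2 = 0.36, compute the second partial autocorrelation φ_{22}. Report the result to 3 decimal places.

φ_{22} = (r_2 − r_1²) / (1 − r_1²)
r_1² = (0.52)² = 0.2704
Numerator = 0.36 − 0.2704 = 0.0896; denominator = 1 − 0.2704 = 0.7296
φ_{22} = 0.0896 / 0.7296 = 0.123

0.123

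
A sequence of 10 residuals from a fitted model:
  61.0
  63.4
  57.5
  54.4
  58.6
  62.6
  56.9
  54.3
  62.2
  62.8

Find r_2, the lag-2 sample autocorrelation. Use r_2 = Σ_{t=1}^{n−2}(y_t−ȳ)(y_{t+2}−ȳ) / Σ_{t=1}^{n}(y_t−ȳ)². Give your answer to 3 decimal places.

-0.698

Mean ȳ = (61.0 + 63.4 + 57.5 + 54.4 + 58.6 + 62.6 + 56.9 + 54.3 + 62.2 + 62.8)/10 = 59.3700
Numerator Σ_{t=1}^{8}(y_t−ȳ)(y_{t+2}−ȳ) = -76.5448
Denominator Σ(y_t−ȳ)² = 109.7010
r_2 = -76.5448 / 109.7010 = -0.698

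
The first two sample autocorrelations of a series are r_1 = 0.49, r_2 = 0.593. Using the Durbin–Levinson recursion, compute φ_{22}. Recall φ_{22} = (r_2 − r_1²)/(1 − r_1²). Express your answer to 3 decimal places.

φ_{22} = (r_2 − r_1²) / (1 − r_1²)
r_1² = (0.49)² = 0.2401
Numerator = 0.593 − 0.2401 = 0.3529; denominator = 1 − 0.2401 = 0.7599
φ_{22} = 0.3529 / 0.7599 = 0.464

0.464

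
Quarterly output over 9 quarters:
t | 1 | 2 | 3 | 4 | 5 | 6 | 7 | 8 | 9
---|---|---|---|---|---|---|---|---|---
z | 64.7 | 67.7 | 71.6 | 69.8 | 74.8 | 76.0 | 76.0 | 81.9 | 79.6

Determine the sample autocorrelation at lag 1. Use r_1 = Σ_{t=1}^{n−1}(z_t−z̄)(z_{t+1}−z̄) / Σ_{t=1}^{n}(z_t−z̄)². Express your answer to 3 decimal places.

Mean z̄ = (64.7 + 67.7 + 71.6 + 69.8 + 74.8 + 76.0 + 76.0 + 81.9 + 79.6)/9 = 73.5667
Numerator Σ_{t=1}^{8}(z_t−z̄)(z_{t+1}−z̄) = 145.7956
Denominator Σ(z_t−z̄)² = 250.3000
r_1 = 145.7956 / 250.3000 = 0.582

0.582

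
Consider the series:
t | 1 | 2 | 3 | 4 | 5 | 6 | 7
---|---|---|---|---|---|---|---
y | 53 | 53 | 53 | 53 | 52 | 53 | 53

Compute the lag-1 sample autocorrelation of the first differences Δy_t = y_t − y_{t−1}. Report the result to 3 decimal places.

First differences Δy: 0, 0, 0, -1, 1, 0
Mean of differences = 0.0000
Numerator Σ(Δy_t−Δȳ)(Δy_{t+1}−Δȳ) = -1.0000
Denominator Σ(Δy_t−Δȳ)² = 2.0000
r_1(Δy) = -1.0000 / 2.0000 = -0.500

-0.500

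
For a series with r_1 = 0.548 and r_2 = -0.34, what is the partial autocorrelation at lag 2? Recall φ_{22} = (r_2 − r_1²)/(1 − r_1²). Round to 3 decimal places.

-0.915

φ_{22} = (r_2 − r_1²) / (1 − r_1²)
r_1² = (0.548)² = 0.300304
Numerator = -0.34 − 0.3003 = -0.6403; denominator = 1 − 0.3003 = 0.6997
φ_{22} = -0.6403 / 0.6997 = -0.915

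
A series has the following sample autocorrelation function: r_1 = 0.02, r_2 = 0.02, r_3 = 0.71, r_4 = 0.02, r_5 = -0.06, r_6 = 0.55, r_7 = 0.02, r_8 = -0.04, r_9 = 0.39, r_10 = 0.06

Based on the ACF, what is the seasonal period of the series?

3

The largest autocorrelation is r_3 = 0.71, with weaker echoes at lags 6 (0.55) and 9 (0.39); the remaining lags stay at or below 0.06.
The dominant spike at lag 3 indicates a seasonal period of 3.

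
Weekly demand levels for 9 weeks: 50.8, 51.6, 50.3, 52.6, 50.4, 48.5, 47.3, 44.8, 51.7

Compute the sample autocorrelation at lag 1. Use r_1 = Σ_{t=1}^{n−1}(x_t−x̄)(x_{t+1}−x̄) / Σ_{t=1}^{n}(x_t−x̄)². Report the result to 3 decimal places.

0.227

Mean x̄ = (50.8 + 51.6 + 50.3 + 52.6 + 50.4 + 48.5 + 47.3 + 44.8 + 51.7)/9 = 49.7778
Numerator Σ_{t=1}^{8}(x_t−x̄)(x_{t+1}−x̄) = 11.1806
Denominator Σ(x_t−x̄)² = 49.2356
r_1 = 11.1806 / 49.2356 = 0.227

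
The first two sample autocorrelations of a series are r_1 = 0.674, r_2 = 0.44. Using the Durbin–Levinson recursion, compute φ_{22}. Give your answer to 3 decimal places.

φ_{22} = (r_2 − r_1²) / (1 − r_1²)
r_1² = (0.674)² = 0.454276
Numerator = 0.44 − 0.4543 = -0.0143; denominator = 1 − 0.4543 = 0.5457
φ_{22} = -0.0143 / 0.5457 = -0.026

-0.026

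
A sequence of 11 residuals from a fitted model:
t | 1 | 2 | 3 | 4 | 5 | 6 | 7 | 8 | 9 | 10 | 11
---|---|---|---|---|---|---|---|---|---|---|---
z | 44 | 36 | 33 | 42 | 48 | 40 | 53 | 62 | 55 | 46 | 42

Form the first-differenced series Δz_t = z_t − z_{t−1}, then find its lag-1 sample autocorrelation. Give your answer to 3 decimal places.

First differences Δz: -8, -3, 9, 6, -8, 13, 9, -7, -9, -4
Mean of differences = -0.2000
Numerator Σ(Δz_t−Δz̄)(Δz_{t+1}−Δz̄) = 53.9600
Denominator Σ(Δz_t−Δz̄)² = 649.6000
r_1(Δz) = 53.9600 / 649.6000 = 0.083

0.083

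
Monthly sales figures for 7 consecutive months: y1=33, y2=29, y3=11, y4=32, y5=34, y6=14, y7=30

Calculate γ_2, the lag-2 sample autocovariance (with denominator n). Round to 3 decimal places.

-35.271

Mean ȳ = (33 + 29 + 11 + 32 + 34 + 14 + 30)/7 = 26.1429
Σ_{t=1}^{5}(y_t−ȳ)(y_{t+2}−ȳ) = -246.8980
γ_2 = -246.8980 / 7 = -35.271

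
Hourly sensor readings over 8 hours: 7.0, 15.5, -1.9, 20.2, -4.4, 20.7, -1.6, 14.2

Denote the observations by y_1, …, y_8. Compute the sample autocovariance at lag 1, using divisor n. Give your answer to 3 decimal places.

-86.699

Mean ȳ = (7.0 + 15.5 − 1.9 + 20.2 − 4.4 + 20.7 − 1.6 + 14.2)/8 = 8.7125
Deviations: -1.7125, 6.7875, -10.6125, 11.4875, -13.1125, 11.9875, -10.3125, 5.4875
Σ_{t=1}^{7}(y_t−ȳ)(y_{t+1}−ȳ) = -693.5939
γ_1 = -693.5939 / 8 = -86.699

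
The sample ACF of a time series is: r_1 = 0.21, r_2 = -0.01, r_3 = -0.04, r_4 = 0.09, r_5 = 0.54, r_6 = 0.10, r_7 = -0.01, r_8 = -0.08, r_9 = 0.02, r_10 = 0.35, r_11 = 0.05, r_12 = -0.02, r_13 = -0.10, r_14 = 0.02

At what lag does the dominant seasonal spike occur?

The largest autocorrelation is r_5 = 0.54, with a weaker echo at lag 10 (0.35); the remaining lags stay at or below 0.21.
The dominant spike at lag 5 indicates a seasonal period of 5.

5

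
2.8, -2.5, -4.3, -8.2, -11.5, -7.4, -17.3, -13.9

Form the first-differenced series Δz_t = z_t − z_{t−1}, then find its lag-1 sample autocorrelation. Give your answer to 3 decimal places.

First differences Δz: -5.3, -1.8, -3.9, -3.3, 4.1, -9.9, 3.4
Mean of differences = -2.3857
Numerator Σ(Δz_t−Δz̄)(Δz_{t+1}−Δz̄) = -99.3502
Denominator Σ(Δz_t−Δz̄)² = 143.9686
r_1(Δz) = -99.3502 / 143.9686 = -0.690

-0.690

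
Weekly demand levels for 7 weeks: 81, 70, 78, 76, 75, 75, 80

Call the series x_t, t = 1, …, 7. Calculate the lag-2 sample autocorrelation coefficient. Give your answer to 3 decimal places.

0.039

Mean x̄ = (81 + 70 + 78 + 76 + 75 + 75 + 80)/7 = 76.4286
Deviations from mean: 4.5714, -6.4286, 1.5714, -0.4286, -1.4286, -1.4286, 3.5714
Σ(x_t−x̄)(x_{t+2}−x̄) = (7.1837) + (2.7551) + (-2.2449) + (0.6122) + (-5.1020) = 3.2041
Denominator Σ(x_t−x̄)² = 81.7143
r_2 = 3.2041 / 81.7143 = 0.039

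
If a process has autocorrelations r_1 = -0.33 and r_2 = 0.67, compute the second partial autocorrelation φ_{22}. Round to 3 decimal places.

0.630

φ_{22} = (r_2 − r_1²) / (1 − r_1²)
r_1² = (-0.33)² = 0.1089
Numerator = 0.67 − 0.1089 = 0.5611; denominator = 1 − 0.1089 = 0.8911
φ_{22} = 0.5611 / 0.8911 = 0.630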